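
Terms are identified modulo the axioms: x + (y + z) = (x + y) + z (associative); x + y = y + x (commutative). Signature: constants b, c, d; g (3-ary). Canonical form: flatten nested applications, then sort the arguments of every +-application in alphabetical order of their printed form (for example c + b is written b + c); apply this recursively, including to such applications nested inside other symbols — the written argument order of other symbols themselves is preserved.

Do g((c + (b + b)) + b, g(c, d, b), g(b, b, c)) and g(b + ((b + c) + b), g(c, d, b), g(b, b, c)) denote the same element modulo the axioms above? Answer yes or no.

Answer: yes — both canonical forms are g(b + b + b + c, g(c, d, b), g(b, b, c))

Derivation:
Left:  g((c + (b + b)) + b, g(c, d, b), g(b, b, c))
  Descend into:  (c + (b + b)) + b
  Flatten:  c + b + b + b
  Sort arguments:  b + b + b + c
  Reassemble:  g(b + b + b + c, g(c, d, b), g(b, b, c))
Right:  g(b + ((b + c) + b), g(c, d, b), g(b, b, c))
  Descend into:  b + ((b + c) + b)
  Flatten:  b + b + c + b
  Sort:  b + b + b + c
  Put back:  g(b + b + b + c, g(c, d, b), g(b, b, c))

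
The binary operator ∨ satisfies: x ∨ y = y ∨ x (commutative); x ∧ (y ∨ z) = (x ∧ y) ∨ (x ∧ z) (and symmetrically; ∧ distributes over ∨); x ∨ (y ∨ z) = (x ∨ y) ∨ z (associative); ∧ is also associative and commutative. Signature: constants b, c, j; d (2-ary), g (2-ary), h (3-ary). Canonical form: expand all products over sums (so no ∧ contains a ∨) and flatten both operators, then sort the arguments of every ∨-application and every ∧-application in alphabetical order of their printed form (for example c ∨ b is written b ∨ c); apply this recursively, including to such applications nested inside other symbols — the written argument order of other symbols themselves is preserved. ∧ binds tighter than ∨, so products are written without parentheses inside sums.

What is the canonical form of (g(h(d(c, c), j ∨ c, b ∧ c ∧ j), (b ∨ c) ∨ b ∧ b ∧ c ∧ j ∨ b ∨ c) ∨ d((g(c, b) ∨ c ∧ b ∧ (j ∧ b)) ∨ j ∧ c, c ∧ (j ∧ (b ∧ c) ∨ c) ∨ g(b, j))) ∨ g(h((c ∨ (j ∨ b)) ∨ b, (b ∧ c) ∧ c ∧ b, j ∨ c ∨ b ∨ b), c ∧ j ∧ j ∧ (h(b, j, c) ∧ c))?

Answer: d(b ∧ b ∧ c ∧ j ∨ c ∧ j ∨ g(c, b), b ∧ c ∧ c ∧ j ∨ c ∧ c ∨ g(b, j)) ∨ g(h(b ∨ b ∨ c ∨ j, b ∧ b ∧ c ∧ c, b ∨ b ∨ c ∨ j), c ∧ c ∧ h(b, j, c) ∧ j ∧ j) ∨ g(h(d(c, c), c ∨ j, b ∧ c ∧ j), b ∨ b ∨ b ∧ b ∧ c ∧ j ∨ c ∨ c)

Derivation:
Expand products over sums:  g(h(d(c, c), c ∨ j, b ∧ c ∧ j), b ∨ b ∨ b ∧ b ∧ c ∧ j ∨ c ∨ c) ∨ d(b ∧ b ∧ c ∧ j ∨ c ∧ j ∨ g(c, b), b ∧ c ∧ c ∧ j ∨ c ∧ c ∨ g(b, j)) ∨ g(h(b ∨ b ∨ c ∨ j, b ∧ b ∧ c ∧ c, b ∨ b ∨ c ∨ j), c ∧ c ∧ h(b, j, c) ∧ j ∧ j)
Sort:  d(b ∧ b ∧ c ∧ j ∨ c ∧ j ∨ g(c, b), b ∧ c ∧ c ∧ j ∨ c ∧ c ∨ g(b, j)) ∨ g(h(b ∨ b ∨ c ∨ j, b ∧ b ∧ c ∧ c, b ∨ b ∨ c ∨ j), c ∧ c ∧ h(b, j, c) ∧ j ∧ j) ∨ g(h(d(c, c), c ∨ j, b ∧ c ∧ j), b ∨ b ∨ b ∧ b ∧ c ∧ j ∨ c ∨ c)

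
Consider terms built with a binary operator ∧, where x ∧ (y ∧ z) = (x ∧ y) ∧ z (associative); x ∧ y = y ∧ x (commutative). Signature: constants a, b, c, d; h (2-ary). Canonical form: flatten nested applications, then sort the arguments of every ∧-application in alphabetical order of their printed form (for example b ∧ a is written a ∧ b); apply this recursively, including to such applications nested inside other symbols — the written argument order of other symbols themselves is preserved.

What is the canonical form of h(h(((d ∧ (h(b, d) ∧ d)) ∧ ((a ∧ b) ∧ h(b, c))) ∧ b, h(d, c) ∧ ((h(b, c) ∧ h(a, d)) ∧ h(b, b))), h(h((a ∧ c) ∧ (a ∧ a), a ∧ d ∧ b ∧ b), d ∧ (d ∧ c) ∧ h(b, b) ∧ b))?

Work inside:  ((d ∧ (h(b, d) ∧ d)) ∧ ((a ∧ b) ∧ h(b, c))) ∧ b
Flatten:  d ∧ h(b, d) ∧ d ∧ a ∧ b ∧ h(b, c) ∧ b
Order the arguments:  a ∧ b ∧ b ∧ d ∧ d ∧ h(b, c) ∧ h(b, d)
Put back:  h(h(a ∧ b ∧ b ∧ d ∧ d ∧ h(b, c) ∧ h(b, d), h(a, d) ∧ h(b, b) ∧ h(b, c) ∧ h(d, c)), h(h(a ∧ a ∧ a ∧ c, a ∧ b ∧ b ∧ d), b ∧ c ∧ d ∧ d ∧ h(b, b)))

Answer: h(h(a ∧ b ∧ b ∧ d ∧ d ∧ h(b, c) ∧ h(b, d), h(a, d) ∧ h(b, b) ∧ h(b, c) ∧ h(d, c)), h(h(a ∧ a ∧ a ∧ c, a ∧ b ∧ b ∧ d), b ∧ c ∧ d ∧ d ∧ h(b, b)))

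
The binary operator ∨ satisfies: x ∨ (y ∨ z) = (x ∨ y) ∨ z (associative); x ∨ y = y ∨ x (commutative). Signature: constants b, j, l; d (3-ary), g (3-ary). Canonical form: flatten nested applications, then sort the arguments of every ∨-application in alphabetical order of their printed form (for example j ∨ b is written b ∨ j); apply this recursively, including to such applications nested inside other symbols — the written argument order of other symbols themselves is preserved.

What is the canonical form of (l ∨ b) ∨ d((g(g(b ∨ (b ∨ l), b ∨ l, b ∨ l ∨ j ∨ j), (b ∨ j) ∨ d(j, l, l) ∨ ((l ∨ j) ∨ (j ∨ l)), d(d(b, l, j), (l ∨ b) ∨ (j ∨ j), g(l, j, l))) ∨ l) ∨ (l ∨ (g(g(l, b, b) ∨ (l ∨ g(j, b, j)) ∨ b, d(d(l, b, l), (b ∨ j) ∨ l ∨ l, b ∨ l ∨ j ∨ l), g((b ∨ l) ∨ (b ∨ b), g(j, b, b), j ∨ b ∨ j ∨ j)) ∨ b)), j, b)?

Answer: b ∨ d(b ∨ g(b ∨ g(j, b, j) ∨ g(l, b, b) ∨ l, d(d(l, b, l), b ∨ j ∨ l ∨ l, b ∨ j ∨ l ∨ l), g(b ∨ b ∨ b ∨ l, g(j, b, b), b ∨ j ∨ j ∨ j)) ∨ g(g(b ∨ b ∨ l, b ∨ l, b ∨ j ∨ j ∨ l), b ∨ d(j, l, l) ∨ j ∨ j ∨ j ∨ l ∨ l, d(d(b, l, j), b ∨ j ∨ j ∨ l, g(l, j, l))) ∨ l ∨ l, j, b) ∨ l

Derivation:
Un-nest:  l ∨ b ∨ d((g(g(b ∨ (b ∨ l), b ∨ l, b ∨ l ∨ j ∨ j), (b ∨ j) ∨ d(j, l, l) ∨ ((l ∨ j) ∨ (j ∨ l)), d(d(b, l, j), (l ∨ b) ∨ (j ∨ j), g(l, j, l))) ∨ l) ∨ (l ∨ (g(g(l, b, b) ∨ (l ∨ g(j, b, j)) ∨ b, d(d(l, b, l), (b ∨ j) ∨ l ∨ l, b ∨ l ∨ j ∨ l), g((b ∨ l) ∨ (b ∨ b), g(j, b, b), j ∨ b ∨ j ∨ j)) ∨ b)), j, b)
Inside:  d((g(g(b ∨ (b ∨ l), b ∨ l, b ∨ l ∨ j ∨ j), (b ∨ j) ∨ d(j, l, l) ∨ ((l ∨ j) ∨ (j ∨ l)), d(d(b, l, j), (l ∨ b) ∨ (j ∨ j), g(l, j, l))) ∨ l) ∨ (l ∨ (g(g(l, b, b) ∨ (l ∨ g(j, b, j)) ∨ b, d(d(l, b, l), (b ∨ j) ∨ l ∨ l, b ∨ l ∨ j ∨ l), g((b ∨ l) ∨ (b ∨ b), g(j, b, b), j ∨ b ∨ j ∨ j)) ∨ b)), j, b)  →  d(b ∨ g(b ∨ g(j, b, j) ∨ g(l, b, b) ∨ l, d(d(l, b, l), b ∨ j ∨ l ∨ l, b ∨ j ∨ l ∨ l), g(b ∨ b ∨ b ∨ l, g(j, b, b), b ∨ j ∨ j ∨ j)) ∨ g(g(b ∨ b ∨ l, b ∨ l, b ∨ j ∨ j ∨ l), b ∨ d(j, l, l) ∨ j ∨ j ∨ j ∨ l ∨ l, d(d(b, l, j), b ∨ j ∨ j ∨ l, g(l, j, l))) ∨ l ∨ l, j, b)
Order the arguments:  b ∨ d(b ∨ g(b ∨ g(j, b, j) ∨ g(l, b, b) ∨ l, d(d(l, b, l), b ∨ j ∨ l ∨ l, b ∨ j ∨ l ∨ l), g(b ∨ b ∨ b ∨ l, g(j, b, b), b ∨ j ∨ j ∨ j)) ∨ g(g(b ∨ b ∨ l, b ∨ l, b ∨ j ∨ j ∨ l), b ∨ d(j, l, l) ∨ j ∨ j ∨ j ∨ l ∨ l, d(d(b, l, j), b ∨ j ∨ j ∨ l, g(l, j, l))) ∨ l ∨ l, j, b) ∨ l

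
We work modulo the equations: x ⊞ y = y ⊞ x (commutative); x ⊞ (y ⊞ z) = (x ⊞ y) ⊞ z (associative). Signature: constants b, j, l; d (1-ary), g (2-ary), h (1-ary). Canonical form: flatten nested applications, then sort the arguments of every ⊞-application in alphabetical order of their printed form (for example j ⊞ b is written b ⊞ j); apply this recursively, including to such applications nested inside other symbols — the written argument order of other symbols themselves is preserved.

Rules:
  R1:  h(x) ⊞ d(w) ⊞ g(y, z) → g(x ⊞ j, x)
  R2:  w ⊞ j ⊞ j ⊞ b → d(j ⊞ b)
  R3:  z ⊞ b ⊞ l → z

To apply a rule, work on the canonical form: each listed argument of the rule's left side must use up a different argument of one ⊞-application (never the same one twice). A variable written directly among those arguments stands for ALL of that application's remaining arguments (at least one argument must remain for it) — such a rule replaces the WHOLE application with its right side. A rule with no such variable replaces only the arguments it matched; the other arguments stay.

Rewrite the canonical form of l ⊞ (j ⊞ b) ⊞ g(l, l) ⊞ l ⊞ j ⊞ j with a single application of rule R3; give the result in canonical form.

Answer: g(l, l) ⊞ j ⊞ j ⊞ j ⊞ l

Derivation:
Canonical form:  b ⊞ g(l, l) ⊞ j ⊞ j ⊞ j ⊞ l ⊞ l
R3 matches:  uses b, l;  z := g(l, l) ⊞ j ⊞ j ⊞ j ⊞ l
The variable takes the whole remainder — replace the entire application.
Giving:  g(l, l) ⊞ j ⊞ j ⊞ j ⊞ l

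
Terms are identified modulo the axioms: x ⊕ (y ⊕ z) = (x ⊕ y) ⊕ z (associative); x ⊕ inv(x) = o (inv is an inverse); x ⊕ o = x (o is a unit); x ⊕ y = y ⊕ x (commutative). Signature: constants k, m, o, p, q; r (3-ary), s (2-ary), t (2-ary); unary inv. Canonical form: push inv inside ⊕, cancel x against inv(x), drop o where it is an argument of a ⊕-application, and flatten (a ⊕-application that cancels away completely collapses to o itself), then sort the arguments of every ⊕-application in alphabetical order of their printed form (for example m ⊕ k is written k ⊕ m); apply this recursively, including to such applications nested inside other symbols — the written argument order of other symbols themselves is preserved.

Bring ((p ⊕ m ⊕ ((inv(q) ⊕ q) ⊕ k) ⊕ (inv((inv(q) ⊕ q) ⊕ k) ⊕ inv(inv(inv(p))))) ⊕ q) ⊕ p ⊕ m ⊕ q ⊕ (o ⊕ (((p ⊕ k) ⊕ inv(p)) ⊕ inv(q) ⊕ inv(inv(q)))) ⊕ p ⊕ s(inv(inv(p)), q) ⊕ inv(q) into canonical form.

Push inv inside:  distribute inv over ⊕ and collapse double inv
Collect:  p ⊕ p ⊕ m ⊕ m ⊕ q ⊕ k ⊕ s(p, q)
Sort arguments:  k ⊕ m ⊕ m ⊕ p ⊕ p ⊕ q ⊕ s(p, q)

Answer: k ⊕ m ⊕ m ⊕ p ⊕ p ⊕ q ⊕ s(p, q)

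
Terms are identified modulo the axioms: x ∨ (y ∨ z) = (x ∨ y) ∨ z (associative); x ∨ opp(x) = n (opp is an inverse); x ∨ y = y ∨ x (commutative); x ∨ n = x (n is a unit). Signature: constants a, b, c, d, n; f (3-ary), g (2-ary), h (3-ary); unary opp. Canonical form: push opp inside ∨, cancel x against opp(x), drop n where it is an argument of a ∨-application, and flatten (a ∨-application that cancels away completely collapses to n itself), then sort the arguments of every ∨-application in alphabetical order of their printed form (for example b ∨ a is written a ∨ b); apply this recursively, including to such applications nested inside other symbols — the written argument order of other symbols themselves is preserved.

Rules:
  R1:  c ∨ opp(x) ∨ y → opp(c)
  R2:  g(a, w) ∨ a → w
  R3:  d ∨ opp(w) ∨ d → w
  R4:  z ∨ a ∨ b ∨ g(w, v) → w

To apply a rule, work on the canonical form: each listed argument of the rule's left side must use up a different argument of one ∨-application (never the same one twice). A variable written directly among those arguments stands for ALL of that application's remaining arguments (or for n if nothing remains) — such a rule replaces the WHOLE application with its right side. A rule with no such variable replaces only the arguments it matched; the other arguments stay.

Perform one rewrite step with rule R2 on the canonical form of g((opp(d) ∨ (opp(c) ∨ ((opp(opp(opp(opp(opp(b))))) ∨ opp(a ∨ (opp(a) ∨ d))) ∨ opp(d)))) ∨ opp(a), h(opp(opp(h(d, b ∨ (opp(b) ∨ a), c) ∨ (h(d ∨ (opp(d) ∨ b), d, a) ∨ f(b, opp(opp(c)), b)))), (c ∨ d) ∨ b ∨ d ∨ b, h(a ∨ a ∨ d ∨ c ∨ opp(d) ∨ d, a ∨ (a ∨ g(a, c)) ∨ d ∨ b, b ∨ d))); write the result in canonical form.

Canonical form:  g(opp(a) ∨ opp(b) ∨ opp(c) ∨ opp(d) ∨ opp(d) ∨ opp(d), h(f(b, c, b) ∨ h(b, d, a) ∨ h(d, a, c), b ∨ b ∨ c ∨ d ∨ d, h(a ∨ a ∨ c ∨ d, a ∨ a ∨ b ∨ d ∨ g(a, c), b ∨ d)))
R2 matches:  uses a, g(a, c);  w := c
Result:  g(opp(a) ∨ opp(b) ∨ opp(c) ∨ opp(d) ∨ opp(d) ∨ opp(d), h(f(b, c, b) ∨ h(b, d, a) ∨ h(d, a, c), b ∨ b ∨ c ∨ d ∨ d, h(a ∨ a ∨ c ∨ d, a ∨ b ∨ c ∨ d, b ∨ d)))

Answer: g(opp(a) ∨ opp(b) ∨ opp(c) ∨ opp(d) ∨ opp(d) ∨ opp(d), h(f(b, c, b) ∨ h(b, d, a) ∨ h(d, a, c), b ∨ b ∨ c ∨ d ∨ d, h(a ∨ a ∨ c ∨ d, a ∨ b ∨ c ∨ d, b ∨ d)))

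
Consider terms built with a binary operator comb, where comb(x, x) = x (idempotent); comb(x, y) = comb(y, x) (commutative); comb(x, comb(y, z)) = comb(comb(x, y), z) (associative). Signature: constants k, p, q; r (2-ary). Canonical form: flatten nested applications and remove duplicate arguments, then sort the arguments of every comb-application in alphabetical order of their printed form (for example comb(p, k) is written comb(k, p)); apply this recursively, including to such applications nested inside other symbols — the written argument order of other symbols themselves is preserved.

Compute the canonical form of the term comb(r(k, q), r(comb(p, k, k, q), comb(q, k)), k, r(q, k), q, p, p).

Simplify inside:  r(comb(p, k, k, q), comb(q, k))  →  r(comb(k, p, q), comb(k, q))
Idempotence:  drop duplicate p
Sort:  comb(k, p, q, r(comb(k, p, q), comb(k, q)), r(k, q), r(q, k))

Answer: comb(k, p, q, r(comb(k, p, q), comb(k, q)), r(k, q), r(q, k))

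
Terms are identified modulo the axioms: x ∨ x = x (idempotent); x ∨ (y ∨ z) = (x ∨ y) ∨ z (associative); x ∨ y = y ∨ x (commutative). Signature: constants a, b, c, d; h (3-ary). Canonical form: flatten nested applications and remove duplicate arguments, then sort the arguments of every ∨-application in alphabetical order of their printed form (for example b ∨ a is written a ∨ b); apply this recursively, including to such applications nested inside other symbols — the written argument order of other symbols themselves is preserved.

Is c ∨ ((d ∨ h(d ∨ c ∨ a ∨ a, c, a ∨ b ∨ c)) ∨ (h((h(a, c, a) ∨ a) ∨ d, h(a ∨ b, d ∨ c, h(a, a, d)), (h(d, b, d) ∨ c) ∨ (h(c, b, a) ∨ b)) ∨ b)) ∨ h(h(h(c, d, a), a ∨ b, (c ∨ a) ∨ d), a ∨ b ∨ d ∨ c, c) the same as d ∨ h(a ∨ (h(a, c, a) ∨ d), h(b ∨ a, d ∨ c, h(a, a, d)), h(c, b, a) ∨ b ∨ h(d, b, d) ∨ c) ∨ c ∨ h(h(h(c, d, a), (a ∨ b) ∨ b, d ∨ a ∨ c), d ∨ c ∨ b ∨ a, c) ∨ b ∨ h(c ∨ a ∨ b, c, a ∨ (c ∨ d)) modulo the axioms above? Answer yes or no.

Answer: no — b ∨ c ∨ d ∨ h(a ∨ c ∨ d, c, a ∨ b ∨ c) ∨ h(a ∨ d ∨ h(a, c, a), h(a ∨ b, c ∨ d, h(a, a, d)), b ∨ c ∨ h(c, b, a) ∨ h(d, b, d)) ∨ h(h(h(c, d, a), a ∨ b, a ∨ c ∨ d), a ∨ b ∨ c ∨ d, c) vs b ∨ c ∨ d ∨ h(a ∨ b ∨ c, c, a ∨ c ∨ d) ∨ h(a ∨ d ∨ h(a, c, a), h(a ∨ b, c ∨ d, h(a, a, d)), b ∨ c ∨ h(c, b, a) ∨ h(d, b, d)) ∨ h(h(h(c, d, a), a ∨ b, a ∨ c ∨ d), a ∨ b ∨ c ∨ d, c)

Derivation:
Left:  c ∨ ((d ∨ h(d ∨ c ∨ a ∨ a, c, a ∨ b ∨ c)) ∨ (h((h(a, c, a) ∨ a) ∨ d, h(a ∨ b, d ∨ c, h(a, a, d)), (h(d, b, d) ∨ c) ∨ (h(c, b, a) ∨ b)) ∨ b)) ∨ h(h(h(c, d, a), a ∨ b, (c ∨ a) ∨ d), a ∨ b ∨ d ∨ c, c)
  Un-nest:  c ∨ d ∨ h(d ∨ c ∨ a ∨ a, c, a ∨ b ∨ c) ∨ h((h(a, c, a) ∨ a) ∨ d, h(a ∨ b, d ∨ c, h(a, a, d)), (h(d, b, d) ∨ c) ∨ (h(c, b, a) ∨ b)) ∨ b ∨ h(h(h(c, d, a), a ∨ b, (c ∨ a) ∨ d), a ∨ b ∨ d ∨ c, c)
  Inside:  h(d ∨ c ∨ a ∨ a, c, a ∨ b ∨ c)  →  h(a ∨ c ∨ d, c, a ∨ b ∨ c)
  Canonicalize subterm:  h((h(a, c, a) ∨ a) ∨ d, h(a ∨ b, d ∨ c, h(a, a, d)), (h(d, b, d) ∨ c) ∨ (h(c, b, a) ∨ b))  →  h(a ∨ d ∨ h(a, c, a), h(a ∨ b, c ∨ d, h(a, a, d)), b ∨ c ∨ h(c, b, a) ∨ h(d, b, d))
  Inside:  h(h(h(c, d, a), a ∨ b, (c ∨ a) ∨ d), a ∨ b ∨ d ∨ c, c)  →  h(h(h(c, d, a), a ∨ b, a ∨ c ∨ d), a ∨ b ∨ c ∨ d, c)
  Sort:  b ∨ c ∨ d ∨ h(a ∨ c ∨ d, c, a ∨ b ∨ c) ∨ h(a ∨ d ∨ h(a, c, a), h(a ∨ b, c ∨ d, h(a, a, d)), b ∨ c ∨ h(c, b, a) ∨ h(d, b, d)) ∨ h(h(h(c, d, a), a ∨ b, a ∨ c ∨ d), a ∨ b ∨ c ∨ d, c)
Right:  d ∨ h(a ∨ (h(a, c, a) ∨ d), h(b ∨ a, d ∨ c, h(a, a, d)), h(c, b, a) ∨ b ∨ h(d, b, d) ∨ c) ∨ c ∨ h(h(h(c, d, a), (a ∨ b) ∨ b, d ∨ a ∨ c), d ∨ c ∨ b ∨ a, c) ∨ b ∨ h(c ∨ a ∨ b, c, a ∨ (c ∨ d))
  Simplify inside:  h(a ∨ (h(a, c, a) ∨ d), h(b ∨ a, d ∨ c, h(a, a, d)), h(c, b, a) ∨ b ∨ h(d, b, d) ∨ c)  →  h(a ∨ d ∨ h(a, c, a), h(a ∨ b, c ∨ d, h(a, a, d)), b ∨ c ∨ h(c, b, a) ∨ h(d, b, d))
  Canonicalize subterm:  h(h(h(c, d, a), (a ∨ b) ∨ b, d ∨ a ∨ c), d ∨ c ∨ b ∨ a, c)  →  h(h(h(c, d, a), a ∨ b, a ∨ c ∨ d), a ∨ b ∨ c ∨ d, c)
  Inside:  h(c ∨ a ∨ b, c, a ∨ (c ∨ d))  →  h(a ∨ b ∨ c, c, a ∨ c ∨ d)
  Sort arguments:  b ∨ c ∨ d ∨ h(a ∨ b ∨ c, c, a ∨ c ∨ d) ∨ h(a ∨ d ∨ h(a, c, a), h(a ∨ b, c ∨ d, h(a, a, d)), b ∨ c ∨ h(c, b, a) ∨ h(d, b, d)) ∨ h(h(h(c, d, a), a ∨ b, a ∨ c ∨ d), a ∨ b ∨ c ∨ d, c)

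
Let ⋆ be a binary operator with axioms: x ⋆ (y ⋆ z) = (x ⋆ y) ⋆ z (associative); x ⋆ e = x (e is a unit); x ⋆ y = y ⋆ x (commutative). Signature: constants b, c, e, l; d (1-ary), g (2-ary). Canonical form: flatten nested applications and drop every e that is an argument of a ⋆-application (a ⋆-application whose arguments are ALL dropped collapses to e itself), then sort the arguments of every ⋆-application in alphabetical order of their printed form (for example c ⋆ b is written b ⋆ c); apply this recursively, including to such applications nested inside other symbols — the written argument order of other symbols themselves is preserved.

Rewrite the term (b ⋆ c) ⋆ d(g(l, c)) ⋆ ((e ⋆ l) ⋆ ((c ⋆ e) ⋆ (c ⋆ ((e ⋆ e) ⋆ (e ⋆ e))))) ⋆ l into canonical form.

Flatten:  b ⋆ c ⋆ d(g(l, c)) ⋆ e ⋆ l ⋆ c ⋆ e ⋆ c ⋆ e ⋆ e ⋆ e ⋆ e ⋆ l
Units out:  drop e (×6)
Sort arguments:  b ⋆ c ⋆ c ⋆ c ⋆ d(g(l, c)) ⋆ l ⋆ l

Answer: b ⋆ c ⋆ c ⋆ c ⋆ d(g(l, c)) ⋆ l ⋆ l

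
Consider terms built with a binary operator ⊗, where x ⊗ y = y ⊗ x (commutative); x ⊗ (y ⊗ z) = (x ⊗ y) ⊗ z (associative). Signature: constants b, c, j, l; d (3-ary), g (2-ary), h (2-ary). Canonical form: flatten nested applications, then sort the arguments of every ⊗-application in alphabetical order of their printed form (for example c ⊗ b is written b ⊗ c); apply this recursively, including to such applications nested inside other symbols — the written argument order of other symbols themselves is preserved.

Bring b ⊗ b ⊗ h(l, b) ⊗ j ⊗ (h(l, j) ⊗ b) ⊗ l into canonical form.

Un-nest:  b ⊗ b ⊗ h(l, b) ⊗ j ⊗ h(l, j) ⊗ b ⊗ l
Sort arguments:  b ⊗ b ⊗ b ⊗ h(l, b) ⊗ h(l, j) ⊗ j ⊗ l

Answer: b ⊗ b ⊗ b ⊗ h(l, b) ⊗ h(l, j) ⊗ j ⊗ l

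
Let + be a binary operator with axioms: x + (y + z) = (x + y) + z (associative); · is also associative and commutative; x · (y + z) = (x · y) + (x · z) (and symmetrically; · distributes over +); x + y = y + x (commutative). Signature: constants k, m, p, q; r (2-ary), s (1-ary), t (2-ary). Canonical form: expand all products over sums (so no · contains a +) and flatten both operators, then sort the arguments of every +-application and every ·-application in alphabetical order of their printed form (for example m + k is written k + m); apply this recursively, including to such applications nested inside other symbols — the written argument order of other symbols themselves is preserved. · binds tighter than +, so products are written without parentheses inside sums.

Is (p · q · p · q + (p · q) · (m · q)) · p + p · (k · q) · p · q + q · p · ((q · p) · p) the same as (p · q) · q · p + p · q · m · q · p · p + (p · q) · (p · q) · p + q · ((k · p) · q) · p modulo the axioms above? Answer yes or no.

Left:  (p · q · p · q + (p · q) · (m · q)) · p + p · (k · q) · p · q + q · p · ((q · p) · p)
  Distribute:  p · p · p · q · q + m · p · p · q · q + k · p · p · q · q + p · p · p · q · q
  Sort arguments:  k · p · p · q · q + m · p · p · q · q + p · p · p · q · q + p · p · p · q · q
Right:  (p · q) · q · p + p · q · m · q · p · p + (p · q) · (p · q) · p + q · ((k · p) · q) · p
  Un-nest:  p · p · q · q + m · p · p · p · q · q + p · p · p · q · q + k · p · p · q · q
  Sort arguments:  k · p · p · q · q + m · p · p · p · q · q + p · p · p · q · q + p · p · q · q

Answer: no — k · p · p · q · q + m · p · p · q · q + p · p · p · q · q + p · p · p · q · q vs k · p · p · q · q + m · p · p · p · q · q + p · p · p · q · q + p · p · q · q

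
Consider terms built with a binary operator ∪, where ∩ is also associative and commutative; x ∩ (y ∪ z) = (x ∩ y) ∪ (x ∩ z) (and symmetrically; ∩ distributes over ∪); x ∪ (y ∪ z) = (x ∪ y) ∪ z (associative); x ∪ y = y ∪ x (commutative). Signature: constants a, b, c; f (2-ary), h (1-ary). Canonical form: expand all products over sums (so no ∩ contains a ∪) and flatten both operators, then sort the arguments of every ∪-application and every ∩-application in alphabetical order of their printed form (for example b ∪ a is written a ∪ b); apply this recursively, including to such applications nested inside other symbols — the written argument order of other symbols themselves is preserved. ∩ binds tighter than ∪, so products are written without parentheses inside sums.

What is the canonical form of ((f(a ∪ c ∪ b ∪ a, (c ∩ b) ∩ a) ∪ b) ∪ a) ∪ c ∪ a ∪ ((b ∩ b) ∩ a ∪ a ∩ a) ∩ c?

Expand products over sums:  f(a ∪ a ∪ b ∪ c, a ∩ b ∩ c) ∪ b ∪ a ∪ c ∪ a ∪ a ∩ b ∩ b ∩ c ∪ a ∩ a ∩ c
Sort arguments:  a ∪ a ∪ a ∩ a ∩ c ∪ a ∩ b ∩ b ∩ c ∪ b ∪ c ∪ f(a ∪ a ∪ b ∪ c, a ∩ b ∩ c)

Answer: a ∪ a ∪ a ∩ a ∩ c ∪ a ∩ b ∩ b ∩ c ∪ b ∪ c ∪ f(a ∪ a ∪ b ∪ c, a ∩ b ∩ c)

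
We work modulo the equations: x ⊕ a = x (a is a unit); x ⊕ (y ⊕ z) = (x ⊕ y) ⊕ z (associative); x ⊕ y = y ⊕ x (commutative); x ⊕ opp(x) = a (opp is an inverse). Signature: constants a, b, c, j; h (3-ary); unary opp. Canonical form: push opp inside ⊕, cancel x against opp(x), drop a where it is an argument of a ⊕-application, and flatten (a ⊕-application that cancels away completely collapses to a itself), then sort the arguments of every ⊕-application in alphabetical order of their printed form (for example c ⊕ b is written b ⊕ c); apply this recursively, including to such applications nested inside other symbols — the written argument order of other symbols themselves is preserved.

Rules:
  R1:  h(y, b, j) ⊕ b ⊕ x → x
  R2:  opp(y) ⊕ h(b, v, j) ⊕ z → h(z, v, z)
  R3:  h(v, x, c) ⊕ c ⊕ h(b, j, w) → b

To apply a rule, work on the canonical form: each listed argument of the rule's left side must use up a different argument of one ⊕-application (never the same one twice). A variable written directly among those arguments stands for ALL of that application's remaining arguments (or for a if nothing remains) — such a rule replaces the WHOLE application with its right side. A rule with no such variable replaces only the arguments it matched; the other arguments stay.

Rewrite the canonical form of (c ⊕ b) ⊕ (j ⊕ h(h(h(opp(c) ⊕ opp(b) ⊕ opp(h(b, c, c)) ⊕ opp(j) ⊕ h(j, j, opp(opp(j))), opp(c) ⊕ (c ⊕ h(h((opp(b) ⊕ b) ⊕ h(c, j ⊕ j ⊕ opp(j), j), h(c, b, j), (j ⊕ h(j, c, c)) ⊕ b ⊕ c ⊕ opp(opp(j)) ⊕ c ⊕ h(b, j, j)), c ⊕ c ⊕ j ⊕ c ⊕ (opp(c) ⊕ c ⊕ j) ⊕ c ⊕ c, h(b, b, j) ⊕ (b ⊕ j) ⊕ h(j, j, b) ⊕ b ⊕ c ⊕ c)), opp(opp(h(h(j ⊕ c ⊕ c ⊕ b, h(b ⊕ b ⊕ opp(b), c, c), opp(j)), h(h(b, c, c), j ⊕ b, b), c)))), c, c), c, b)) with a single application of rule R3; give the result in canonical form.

Answer: b ⊕ c ⊕ h(h(h(h(j, j, j) ⊕ opp(b) ⊕ opp(c) ⊕ opp(h(b, c, c)) ⊕ opp(j), h(h(h(c, j, j), h(c, b, j), b ⊕ b ⊕ c ⊕ j ⊕ j), c ⊕ c ⊕ c ⊕ c ⊕ c ⊕ j ⊕ j, b ⊕ b ⊕ c ⊕ c ⊕ h(b, b, j) ⊕ h(j, j, b) ⊕ j), h(h(b ⊕ c ⊕ c ⊕ j, h(b, c, c), opp(j)), h(h(b, c, c), b ⊕ j, b), c)), c, c), c, b) ⊕ j

Derivation:
Canonical form:  b ⊕ c ⊕ h(h(h(h(j, j, j) ⊕ opp(b) ⊕ opp(c) ⊕ opp(h(b, c, c)) ⊕ opp(j), h(h(h(c, j, j), h(c, b, j), b ⊕ c ⊕ c ⊕ h(b, j, j) ⊕ h(j, c, c) ⊕ j ⊕ j), c ⊕ c ⊕ c ⊕ c ⊕ c ⊕ j ⊕ j, b ⊕ b ⊕ c ⊕ c ⊕ h(b, b, j) ⊕ h(j, j, b) ⊕ j), h(h(b ⊕ c ⊕ c ⊕ j, h(b, c, c), opp(j)), h(h(b, c, c), b ⊕ j, b), c)), c, c), c, b) ⊕ j
R3 matches:  uses c, h(b, j, j), h(j, c, c);  v := j, w := j, x := c
Result:  b ⊕ c ⊕ h(h(h(h(j, j, j) ⊕ opp(b) ⊕ opp(c) ⊕ opp(h(b, c, c)) ⊕ opp(j), h(h(h(c, j, j), h(c, b, j), b ⊕ b ⊕ c ⊕ j ⊕ j), c ⊕ c ⊕ c ⊕ c ⊕ c ⊕ j ⊕ j, b ⊕ b ⊕ c ⊕ c ⊕ h(b, b, j) ⊕ h(j, j, b) ⊕ j), h(h(b ⊕ c ⊕ c ⊕ j, h(b, c, c), opp(j)), h(h(b, c, c), b ⊕ j, b), c)), c, c), c, b) ⊕ j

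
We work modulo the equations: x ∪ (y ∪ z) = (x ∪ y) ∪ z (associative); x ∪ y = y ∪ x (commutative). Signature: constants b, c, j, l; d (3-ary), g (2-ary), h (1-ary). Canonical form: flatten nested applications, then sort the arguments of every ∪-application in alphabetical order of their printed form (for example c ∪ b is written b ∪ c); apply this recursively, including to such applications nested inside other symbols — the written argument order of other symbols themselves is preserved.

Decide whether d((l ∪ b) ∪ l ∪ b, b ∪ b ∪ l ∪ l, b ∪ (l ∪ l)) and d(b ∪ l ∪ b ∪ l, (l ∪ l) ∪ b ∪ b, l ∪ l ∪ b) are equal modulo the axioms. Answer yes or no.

Left:  d((l ∪ b) ∪ l ∪ b, b ∪ b ∪ l ∪ l, b ∪ (l ∪ l))
  Descend into:  (l ∪ b) ∪ l ∪ b
  Flatten:  l ∪ b ∪ l ∪ b
  Sort arguments:  b ∪ b ∪ l ∪ l
  Put back:  d(b ∪ b ∪ l ∪ l, b ∪ b ∪ l ∪ l, b ∪ l ∪ l)
Right:  d(b ∪ l ∪ b ∪ l, (l ∪ l) ∪ b ∪ b, l ∪ l ∪ b)
  Focus inside:  (l ∪ l) ∪ b ∪ b
  Flatten:  l ∪ l ∪ b ∪ b
  Sort arguments:  b ∪ b ∪ l ∪ l
  Reassemble:  d(b ∪ b ∪ l ∪ l, b ∪ b ∪ l ∪ l, b ∪ l ∪ l)

Answer: yes — both canonical forms are d(b ∪ b ∪ l ∪ l, b ∪ b ∪ l ∪ l, b ∪ l ∪ l)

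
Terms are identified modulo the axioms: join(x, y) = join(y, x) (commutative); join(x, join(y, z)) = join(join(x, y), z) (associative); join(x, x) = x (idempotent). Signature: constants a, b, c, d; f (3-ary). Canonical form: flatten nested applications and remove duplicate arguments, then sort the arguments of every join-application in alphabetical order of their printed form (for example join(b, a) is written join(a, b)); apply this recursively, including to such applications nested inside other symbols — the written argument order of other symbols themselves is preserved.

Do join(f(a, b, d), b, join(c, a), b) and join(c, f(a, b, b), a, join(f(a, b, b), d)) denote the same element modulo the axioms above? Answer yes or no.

Left:  join(f(a, b, d), b, join(c, a), b)
  Merge nested applications:  join(f(a, b, d), b, c, a, b)
  Drop duplicates:  drop duplicate b
  Sort arguments:  join(a, b, c, f(a, b, d))
Right:  join(c, f(a, b, b), a, join(f(a, b, b), d))
  Flatten:  join(c, f(a, b, b), a, f(a, b, b), d)
  Deduplicate:  drop duplicate f(a, b, b)
  Sort:  join(a, c, d, f(a, b, b))

Answer: no — join(a, b, c, f(a, b, d)) vs join(a, c, d, f(a, b, b))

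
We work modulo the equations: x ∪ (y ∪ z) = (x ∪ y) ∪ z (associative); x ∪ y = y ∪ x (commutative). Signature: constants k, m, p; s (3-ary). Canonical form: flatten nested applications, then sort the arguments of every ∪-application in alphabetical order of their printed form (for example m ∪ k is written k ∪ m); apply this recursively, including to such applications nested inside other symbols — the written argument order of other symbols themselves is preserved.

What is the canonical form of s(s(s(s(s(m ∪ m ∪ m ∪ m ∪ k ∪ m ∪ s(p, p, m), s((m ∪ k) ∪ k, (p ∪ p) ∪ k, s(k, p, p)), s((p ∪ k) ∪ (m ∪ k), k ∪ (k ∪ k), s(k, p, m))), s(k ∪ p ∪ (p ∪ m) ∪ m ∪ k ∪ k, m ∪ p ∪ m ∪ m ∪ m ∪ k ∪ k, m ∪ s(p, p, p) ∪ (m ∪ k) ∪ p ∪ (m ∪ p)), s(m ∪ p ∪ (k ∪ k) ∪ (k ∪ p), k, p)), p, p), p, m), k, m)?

Work inside:  m ∪ s(p, p, p) ∪ (m ∪ k) ∪ p ∪ (m ∪ p)
Flatten:  m ∪ s(p, p, p) ∪ m ∪ k ∪ p ∪ m ∪ p
Sort:  k ∪ m ∪ m ∪ m ∪ p ∪ p ∪ s(p, p, p)
Put back:  s(s(s(s(s(k ∪ m ∪ m ∪ m ∪ m ∪ m ∪ s(p, p, m), s(k ∪ k ∪ m, k ∪ p ∪ p, s(k, p, p)), s(k ∪ k ∪ m ∪ p, k ∪ k ∪ k, s(k, p, m))), s(k ∪ k ∪ k ∪ m ∪ m ∪ p ∪ p, k ∪ k ∪ m ∪ m ∪ m ∪ m ∪ p, k ∪ m ∪ m ∪ m ∪ p ∪ p ∪ s(p, p, p)), s(k ∪ k ∪ k ∪ m ∪ p ∪ p, k, p)), p, p), p, m), k, m)

Answer: s(s(s(s(s(k ∪ m ∪ m ∪ m ∪ m ∪ m ∪ s(p, p, m), s(k ∪ k ∪ m, k ∪ p ∪ p, s(k, p, p)), s(k ∪ k ∪ m ∪ p, k ∪ k ∪ k, s(k, p, m))), s(k ∪ k ∪ k ∪ m ∪ m ∪ p ∪ p, k ∪ k ∪ m ∪ m ∪ m ∪ m ∪ p, k ∪ m ∪ m ∪ m ∪ p ∪ p ∪ s(p, p, p)), s(k ∪ k ∪ k ∪ m ∪ p ∪ p, k, p)), p, p), p, m), k, m)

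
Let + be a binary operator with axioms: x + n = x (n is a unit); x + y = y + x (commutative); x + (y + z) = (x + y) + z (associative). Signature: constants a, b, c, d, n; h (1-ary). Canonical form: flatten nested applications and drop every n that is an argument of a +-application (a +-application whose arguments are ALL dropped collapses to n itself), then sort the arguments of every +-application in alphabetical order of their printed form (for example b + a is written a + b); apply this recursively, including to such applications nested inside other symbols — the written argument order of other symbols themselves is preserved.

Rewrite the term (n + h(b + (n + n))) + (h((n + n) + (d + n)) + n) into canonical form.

Merge nested applications:  n + h(b + (n + n)) + h((n + n) + (d + n)) + n
Inside:  h(b + (n + n))  →  h(b)
Simplify inside:  h((n + n) + (d + n))  →  h(d)
Drop the unit:  drop n (×2)
Sort:  h(b) + h(d)

Answer: h(b) + h(d)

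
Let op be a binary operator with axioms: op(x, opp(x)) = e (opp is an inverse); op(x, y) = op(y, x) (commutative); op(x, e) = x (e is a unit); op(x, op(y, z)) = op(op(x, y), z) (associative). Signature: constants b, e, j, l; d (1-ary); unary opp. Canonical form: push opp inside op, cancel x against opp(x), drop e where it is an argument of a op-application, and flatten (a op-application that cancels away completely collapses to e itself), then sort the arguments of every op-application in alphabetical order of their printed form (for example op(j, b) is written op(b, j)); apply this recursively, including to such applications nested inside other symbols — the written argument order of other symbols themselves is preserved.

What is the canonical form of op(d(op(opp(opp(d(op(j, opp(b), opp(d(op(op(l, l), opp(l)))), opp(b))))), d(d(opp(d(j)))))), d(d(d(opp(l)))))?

Push opp inside:  distribute opp over op and collapse double opp
Collect terms:  op(d(op(d(d(opp(d(j)))), d(op(j, opp(b), opp(b), opp(d(l)))))), d(d(d(opp(l)))))
Sort arguments:  op(d(d(d(opp(l)))), d(op(d(d(opp(d(j)))), d(op(j, opp(b), opp(b), opp(d(l)))))))

Answer: op(d(d(d(opp(l)))), d(op(d(d(opp(d(j)))), d(op(j, opp(b), opp(b), opp(d(l)))))))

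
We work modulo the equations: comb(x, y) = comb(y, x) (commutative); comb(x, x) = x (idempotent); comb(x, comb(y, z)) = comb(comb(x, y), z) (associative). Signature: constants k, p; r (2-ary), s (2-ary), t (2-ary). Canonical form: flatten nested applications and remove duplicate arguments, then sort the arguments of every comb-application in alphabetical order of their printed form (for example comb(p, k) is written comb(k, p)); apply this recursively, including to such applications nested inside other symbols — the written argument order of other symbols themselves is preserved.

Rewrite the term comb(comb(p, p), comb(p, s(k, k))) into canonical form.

Answer: comb(p, s(k, k))

Derivation:
Merge nested applications:  comb(p, p, p, s(k, k))
Drop duplicates:  drop duplicate p, p
Sort arguments:  comb(p, s(k, k))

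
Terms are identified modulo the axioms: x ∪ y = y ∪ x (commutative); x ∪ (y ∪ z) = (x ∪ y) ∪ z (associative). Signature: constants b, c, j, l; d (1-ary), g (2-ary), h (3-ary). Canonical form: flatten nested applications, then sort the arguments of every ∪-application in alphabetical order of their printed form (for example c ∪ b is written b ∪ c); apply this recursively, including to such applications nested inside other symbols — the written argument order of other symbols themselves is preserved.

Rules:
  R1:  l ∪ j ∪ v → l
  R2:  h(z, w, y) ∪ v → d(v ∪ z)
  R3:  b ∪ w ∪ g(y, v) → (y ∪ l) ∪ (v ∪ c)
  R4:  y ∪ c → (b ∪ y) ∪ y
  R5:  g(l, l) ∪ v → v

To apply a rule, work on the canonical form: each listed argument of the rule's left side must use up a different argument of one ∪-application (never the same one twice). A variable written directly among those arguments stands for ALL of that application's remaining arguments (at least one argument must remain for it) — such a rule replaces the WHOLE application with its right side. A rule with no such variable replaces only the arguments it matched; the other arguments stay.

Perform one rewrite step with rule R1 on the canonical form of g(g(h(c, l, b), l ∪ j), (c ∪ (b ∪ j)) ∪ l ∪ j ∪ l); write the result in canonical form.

Answer: g(g(h(c, l, b), j ∪ l), l)

Derivation:
Canonical form:  g(g(h(c, l, b), j ∪ l), b ∪ c ∪ j ∪ j ∪ l ∪ l)
R1 matches:  uses j, l;  v := b ∪ c ∪ j ∪ l
The extension variable absorbs all remaining arguments, so the whole application is rewritten.
New term:  g(g(h(c, l, b), j ∪ l), l)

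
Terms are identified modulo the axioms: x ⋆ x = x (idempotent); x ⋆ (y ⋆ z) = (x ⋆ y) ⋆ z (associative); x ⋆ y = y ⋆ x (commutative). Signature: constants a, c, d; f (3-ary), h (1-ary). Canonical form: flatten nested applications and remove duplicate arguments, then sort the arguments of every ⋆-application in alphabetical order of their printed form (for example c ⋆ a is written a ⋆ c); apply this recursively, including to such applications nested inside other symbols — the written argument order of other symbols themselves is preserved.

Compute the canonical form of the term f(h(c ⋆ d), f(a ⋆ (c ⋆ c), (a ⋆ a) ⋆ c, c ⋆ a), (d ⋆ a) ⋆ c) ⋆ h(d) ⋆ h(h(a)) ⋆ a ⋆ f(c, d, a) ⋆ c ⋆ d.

Inside:  f(h(c ⋆ d), f(a ⋆ (c ⋆ c), (a ⋆ a) ⋆ c, c ⋆ a), (d ⋆ a) ⋆ c)  →  f(h(c ⋆ d), f(a ⋆ c, a ⋆ c, a ⋆ c), a ⋆ c ⋆ d)
Sort arguments:  a ⋆ c ⋆ d ⋆ f(c, d, a) ⋆ f(h(c ⋆ d), f(a ⋆ c, a ⋆ c, a ⋆ c), a ⋆ c ⋆ d) ⋆ h(d) ⋆ h(h(a))

Answer: a ⋆ c ⋆ d ⋆ f(c, d, a) ⋆ f(h(c ⋆ d), f(a ⋆ c, a ⋆ c, a ⋆ c), a ⋆ c ⋆ d) ⋆ h(d) ⋆ h(h(a))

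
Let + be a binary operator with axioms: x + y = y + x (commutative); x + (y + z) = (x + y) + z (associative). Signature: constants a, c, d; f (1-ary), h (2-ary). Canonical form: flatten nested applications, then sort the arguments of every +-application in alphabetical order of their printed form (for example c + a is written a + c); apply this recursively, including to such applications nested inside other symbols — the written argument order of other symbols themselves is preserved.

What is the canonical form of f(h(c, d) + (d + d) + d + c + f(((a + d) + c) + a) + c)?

Work inside:  h(c, d) + (d + d) + d + c + f(((a + d) + c) + a) + c
Flatten:  h(c, d) + d + d + d + c + f(((a + d) + c) + a) + c
Canonicalize subterm:  f(((a + d) + c) + a)  →  f(a + a + c + d)
Sort:  c + c + d + d + d + f(a + a + c + d) + h(c, d)
Reassemble:  f(c + c + d + d + d + f(a + a + c + d) + h(c, d))

Answer: f(c + c + d + d + d + f(a + a + c + d) + h(c, d))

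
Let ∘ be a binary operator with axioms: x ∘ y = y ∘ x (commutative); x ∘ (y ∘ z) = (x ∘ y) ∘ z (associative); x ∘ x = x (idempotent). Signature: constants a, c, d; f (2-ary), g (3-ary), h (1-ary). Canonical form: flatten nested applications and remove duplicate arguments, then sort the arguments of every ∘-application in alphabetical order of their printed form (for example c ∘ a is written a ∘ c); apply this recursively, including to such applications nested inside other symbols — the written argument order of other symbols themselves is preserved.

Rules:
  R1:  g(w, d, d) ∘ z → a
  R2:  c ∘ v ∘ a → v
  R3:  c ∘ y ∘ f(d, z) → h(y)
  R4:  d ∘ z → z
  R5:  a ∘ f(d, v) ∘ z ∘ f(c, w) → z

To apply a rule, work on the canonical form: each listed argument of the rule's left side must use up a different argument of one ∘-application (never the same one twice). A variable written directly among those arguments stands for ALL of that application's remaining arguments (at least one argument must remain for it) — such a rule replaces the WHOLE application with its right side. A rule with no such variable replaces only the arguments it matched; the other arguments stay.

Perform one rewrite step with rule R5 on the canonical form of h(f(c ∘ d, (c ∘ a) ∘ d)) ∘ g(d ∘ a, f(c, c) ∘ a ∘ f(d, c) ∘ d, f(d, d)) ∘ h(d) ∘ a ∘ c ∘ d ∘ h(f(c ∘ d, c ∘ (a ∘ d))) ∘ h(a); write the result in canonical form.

Answer: a ∘ c ∘ d ∘ g(a ∘ d, d, f(d, d)) ∘ h(a) ∘ h(d) ∘ h(f(c ∘ d, a ∘ c ∘ d))

Derivation:
Canonical form:  a ∘ c ∘ d ∘ g(a ∘ d, a ∘ d ∘ f(c, c) ∘ f(d, c), f(d, d)) ∘ h(a) ∘ h(d) ∘ h(f(c ∘ d, a ∘ c ∘ d))
R5 matches:  uses a, f(c, c), f(d, c);  v := c, w := c, z := d
Every leftover argument binds to the variable; the entire application is replaced.
Result:  a ∘ c ∘ d ∘ g(a ∘ d, d, f(d, d)) ∘ h(a) ∘ h(d) ∘ h(f(c ∘ d, a ∘ c ∘ d))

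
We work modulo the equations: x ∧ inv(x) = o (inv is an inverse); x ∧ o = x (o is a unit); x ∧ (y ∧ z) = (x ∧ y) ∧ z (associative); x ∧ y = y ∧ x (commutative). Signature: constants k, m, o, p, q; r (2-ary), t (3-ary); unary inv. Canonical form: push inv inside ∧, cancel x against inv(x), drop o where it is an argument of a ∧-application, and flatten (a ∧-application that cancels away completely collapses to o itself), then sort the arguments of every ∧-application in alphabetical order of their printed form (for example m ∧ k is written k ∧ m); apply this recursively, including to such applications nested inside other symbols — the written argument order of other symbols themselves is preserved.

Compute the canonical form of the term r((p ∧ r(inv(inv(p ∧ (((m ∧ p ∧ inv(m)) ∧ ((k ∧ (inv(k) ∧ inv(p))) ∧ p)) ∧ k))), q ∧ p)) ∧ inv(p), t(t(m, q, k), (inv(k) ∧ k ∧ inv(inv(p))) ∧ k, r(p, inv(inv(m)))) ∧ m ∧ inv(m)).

Focus inside:  (p ∧ r(inv(inv(p ∧ (((m ∧ p ∧ inv(m)) ∧ ((k ∧ (inv(k) ∧ inv(p))) ∧ p)) ∧ k))), q ∧ p)) ∧ inv(p)
Push inv inside:  distribute inv over ∧ and collapse double inv
Cancel:  p cancels
Combine occurrences:  r(k ∧ p ∧ p, p ∧ q)
Rebuild:  r(r(k ∧ p ∧ p, p ∧ q), t(t(m, q, k), k ∧ p, r(p, m)))

Answer: r(r(k ∧ p ∧ p, p ∧ q), t(t(m, q, k), k ∧ p, r(p, m)))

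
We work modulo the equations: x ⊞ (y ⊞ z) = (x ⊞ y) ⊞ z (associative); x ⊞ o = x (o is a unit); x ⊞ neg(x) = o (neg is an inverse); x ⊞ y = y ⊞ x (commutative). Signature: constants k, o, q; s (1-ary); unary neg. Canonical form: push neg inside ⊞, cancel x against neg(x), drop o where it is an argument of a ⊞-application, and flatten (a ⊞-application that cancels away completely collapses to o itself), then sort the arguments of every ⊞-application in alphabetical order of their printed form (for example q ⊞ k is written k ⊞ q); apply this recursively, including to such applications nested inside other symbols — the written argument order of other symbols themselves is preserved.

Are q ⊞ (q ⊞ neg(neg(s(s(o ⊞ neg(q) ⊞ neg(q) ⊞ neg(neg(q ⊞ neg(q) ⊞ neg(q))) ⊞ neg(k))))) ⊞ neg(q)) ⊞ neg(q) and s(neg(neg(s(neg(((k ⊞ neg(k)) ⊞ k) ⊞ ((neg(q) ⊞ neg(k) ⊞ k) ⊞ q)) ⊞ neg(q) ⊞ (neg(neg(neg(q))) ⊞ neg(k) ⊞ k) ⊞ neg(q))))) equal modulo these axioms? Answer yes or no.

Answer: yes — both canonical forms are s(s(neg(k) ⊞ neg(q) ⊞ neg(q) ⊞ neg(q)))

Derivation:
Left:  q ⊞ (q ⊞ neg(neg(s(s(o ⊞ neg(q) ⊞ neg(q) ⊞ neg(neg(q ⊞ neg(q) ⊞ neg(q))) ⊞ neg(k))))) ⊞ neg(q)) ⊞ neg(q)
  Push neg inside:  distribute neg over ⊞ and collapse double neg
  Cancel inverse pairs:  q cancels
  Collect terms:  s(s(neg(k) ⊞ neg(q) ⊞ neg(q) ⊞ neg(q)))
Right:  s(neg(neg(s(neg(((k ⊞ neg(k)) ⊞ k) ⊞ ((neg(q) ⊞ neg(k) ⊞ k) ⊞ q)) ⊞ neg(q) ⊞ (neg(neg(neg(q))) ⊞ neg(k) ⊞ k) ⊞ neg(q)))))
  Descend into:  neg(((k ⊞ neg(k)) ⊞ k) ⊞ ((neg(q) ⊞ neg(k) ⊞ k) ⊞ q)) ⊞ neg(q) ⊞ (neg(neg(neg(q))) ⊞ neg(k) ⊞ k) ⊞ neg(q)
  Push neg inside:  distribute neg over ⊞ and collapse double neg
  Combine occurrences:  neg(k) ⊞ neg(q) ⊞ neg(q) ⊞ neg(q)
  Reassemble:  s(s(neg(k) ⊞ neg(q) ⊞ neg(q) ⊞ neg(q)))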